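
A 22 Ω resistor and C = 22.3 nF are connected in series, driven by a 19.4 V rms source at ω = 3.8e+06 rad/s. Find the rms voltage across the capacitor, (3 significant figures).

X_C = 1/(ωC) = 11.8 Ω
Z = 22.0 − j11.8 Ω
|Z| = √(22.0² + 11.8²) = 25.0 Ω
I = V/|Z| = 777 mA
V_C = I·|Z_C| = 0.777 × 11.8 = 9.17 V

9.17 V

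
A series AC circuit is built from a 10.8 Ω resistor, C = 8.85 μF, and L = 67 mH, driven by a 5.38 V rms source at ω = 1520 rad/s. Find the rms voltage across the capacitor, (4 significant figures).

13.54 V

X_L = ωL = 101.8 Ω
X_C = 1/(ωC) = 74.34 Ω
Net reactance X = X_L − X_C = 27.50 Ω
Z = 10.80 + j27.50 Ω
|Z| = √(10.80² + 27.50²) = 29.55 Ω
I = V/|Z| = 182.1 mA
V_C = I·|Z_C| = 0.1821 × 74.34 = 13.54 V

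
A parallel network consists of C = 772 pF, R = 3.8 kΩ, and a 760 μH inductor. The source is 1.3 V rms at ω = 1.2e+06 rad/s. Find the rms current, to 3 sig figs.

X_L = ωL = 912 Ω
X_C = 1/(ωC) = 1080 Ω
Parallel: admittances add. Y = 1/R + 1/(jωL) + jωC
Y = (0.000263 − j0.000170) S
|Y| = 0.000313 S → |Z| = 1/|Y| = 3190 Ω, ∠Z = −∠Y = 32.9°
I = V/|Z| = 1.3/3190 = 407 μA

407 μA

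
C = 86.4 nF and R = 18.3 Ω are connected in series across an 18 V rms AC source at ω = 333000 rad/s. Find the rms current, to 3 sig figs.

458 mA

X_C = 1/(ωC) = 34.8 Ω
Z = 18.3 − j34.8 Ω
|Z| = √(18.3² + 34.8²) = 39.3 Ω
I = V/|Z| = 18/39.3 = 458 mA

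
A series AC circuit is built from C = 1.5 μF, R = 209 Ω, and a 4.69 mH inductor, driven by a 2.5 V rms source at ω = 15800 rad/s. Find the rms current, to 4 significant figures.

11.82 mA

X_L = ωL = 74.10 Ω
X_C = 1/(ωC) = 42.19 Ω
Net reactance X = X_L − X_C = 31.91 Ω
Z = 209.0 + j31.91 Ω
|Z| = √(209.0² + 31.91²) = 211.4 Ω
I = V/|Z| = 2.5/211.4 = 11.82 mA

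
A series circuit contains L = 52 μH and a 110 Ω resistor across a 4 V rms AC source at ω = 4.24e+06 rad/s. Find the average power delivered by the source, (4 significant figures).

X_L = ωL = 220.5 Ω
Z = 110.0 + j220.5 Ω
|Z| = √(110.0² + 220.5²) = 246.4 Ω
∠Z = arctan(220.5/110.0) = 63.48°
I = V/|Z| = 16.23 mA
P = VI cos φ = 4 × 0.01623 × cos(63.48°) = 28.99 mW

28.99 mW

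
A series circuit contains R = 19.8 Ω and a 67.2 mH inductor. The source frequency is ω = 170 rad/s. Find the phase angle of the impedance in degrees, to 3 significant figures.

30.0°

X_L = ωL = 11.4 Ω
Z = 19.8 + j11.4 Ω
|Z| = √(19.8² + 11.4²) = 22.9 Ω
∠Z = arctan(11.4/19.8) = 30.0°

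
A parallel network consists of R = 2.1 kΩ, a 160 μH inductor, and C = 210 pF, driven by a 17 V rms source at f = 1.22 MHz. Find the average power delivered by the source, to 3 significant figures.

138 mW

ω = 2πf = 7.665e+06 rad/s
X_L = ωL = 1230 Ω
X_C = 1/(ωC) = 621 Ω
Parallel: admittances add. Y = 1/R + 1/(jωL) + jωC
Y = (0.000476 + j0.000794) S
|Y| = 0.000926 S → |Z| = 1/|Y| = 1080 Ω, ∠Z = −∠Y = -59.1°
I = V/|Z| = 15.7 mA
P = VI cos φ = 17 × 0.0157 × cos(-59.1°) = 138 mW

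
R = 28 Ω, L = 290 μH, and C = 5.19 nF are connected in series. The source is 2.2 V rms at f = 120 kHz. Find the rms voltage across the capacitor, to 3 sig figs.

ω = 2πf = 754000 rad/s
X_L = ωL = 219 Ω
X_C = 1/(ωC) = 256 Ω
Net reactance X = X_L − X_C = -36.9 Ω
Z = 28.0 − j36.9 Ω
|Z| = √(28.0² + 36.9²) = 46.3 Ω
I = V/|Z| = 47.5 mA
V_C = I·|Z_C| = 0.0475 × 256 = 12.1 V

12.1 V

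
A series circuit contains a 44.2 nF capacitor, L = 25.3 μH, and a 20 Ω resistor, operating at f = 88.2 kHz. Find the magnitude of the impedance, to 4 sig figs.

33.44 Ω

ω = 2πf = 554200 rad/s
X_L = ωL = 14.02 Ω
X_C = 1/(ωC) = 40.83 Ω
Net reactance X = X_L − X_C = -26.80 Ω
Z = 20.00 − j26.80 Ω
|Z| = √(20.00² + 26.80²) = 33.44 Ω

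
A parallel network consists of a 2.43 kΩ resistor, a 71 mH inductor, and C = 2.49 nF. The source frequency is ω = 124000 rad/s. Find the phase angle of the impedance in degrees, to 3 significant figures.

-25.4°

X_L = ωL = 8800 Ω
X_C = 1/(ωC) = 3240 Ω
Parallel: admittances add. Y = 1/R + 1/(jωL) + jωC
Y = (0.000412 + j0.000195) S
|Y| = 0.000455 S → |Z| = 1/|Y| = 2200 Ω, ∠Z = −∠Y = -25.4°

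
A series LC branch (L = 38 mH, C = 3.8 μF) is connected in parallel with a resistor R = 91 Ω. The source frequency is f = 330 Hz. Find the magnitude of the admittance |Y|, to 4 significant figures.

23.51 mS

ω = 2πf = 2073 rad/s
X_L = ωL = 78.79 Ω
X_C = 1/(ωC) = 126.9 Ω
Branch 1: Z₁ = R = 91.00 Ω
Branch 2 (series LC): Z₂ = j(X_L − X_C) = −j48.13 Ω
Parallel: Z = Z₁Z₂/(Z₁+Z₂), |Z| = 42.54 Ω, ∠Z = -62.13°
|Y| = 1/|Z| = 23.51 mS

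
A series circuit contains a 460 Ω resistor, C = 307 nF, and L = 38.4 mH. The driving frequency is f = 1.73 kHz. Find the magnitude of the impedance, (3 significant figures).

ω = 2πf = 10870 rad/s
X_L = ωL = 417 Ω
X_C = 1/(ωC) = 300 Ω
Net reactance X = X_L − X_C = 118 Ω
Z = 460 + j118 Ω
|Z| = √(460² + 118²) = 475 Ω

475 Ω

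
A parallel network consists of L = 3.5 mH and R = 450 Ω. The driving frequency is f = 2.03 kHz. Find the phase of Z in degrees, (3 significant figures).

ω = 2πf = 12750 rad/s
X_L = ωL = 44.6 Ω
Parallel: admittances add. Y = 1/R + 1/(jωL)
Y = (0.00222 − j0.0224) S
|Y| = 0.0225 S → |Z| = 1/|Y| = 44.4 Ω, ∠Z = −∠Y = 84.3°

84.3°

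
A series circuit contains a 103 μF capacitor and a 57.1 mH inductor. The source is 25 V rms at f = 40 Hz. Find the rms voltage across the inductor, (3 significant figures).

ω = 2πf = 251.3 rad/s
X_L = ωL = 14.4 Ω
X_C = 1/(ωC) = 38.6 Ω
Net reactance X = X_L − X_C = -24.3 Ω
Z = − j24.3 Ω
|Z| = √(0² + 24.3²) = 24.3 Ω
I = V/|Z| = 1.03 A
V_L = I·|Z_L| = 1.03 × 14.4 = 14.8 V

14.8 V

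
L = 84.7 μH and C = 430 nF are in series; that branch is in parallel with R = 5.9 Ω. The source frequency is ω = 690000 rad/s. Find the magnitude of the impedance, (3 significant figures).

5.87 Ω

X_L = ωL = 58.4 Ω
X_C = 1/(ωC) = 3.37 Ω
Branch 1: Z₁ = R = 5.90 Ω
Branch 2 (series LC): Z₂ = j(X_L − X_C) = j55.1 Ω
Parallel: Z = Z₁Z₂/(Z₁+Z₂), |Z| = 5.87 Ω, ∠Z = 6.11°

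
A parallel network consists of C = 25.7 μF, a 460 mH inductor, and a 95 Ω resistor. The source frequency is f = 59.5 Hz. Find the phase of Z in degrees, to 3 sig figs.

-19.8°

ω = 2πf = 373.8 rad/s
X_L = ωL = 172 Ω
X_C = 1/(ωC) = 104 Ω
Parallel: admittances add. Y = 1/R + 1/(jωL) + jωC
Y = (0.0105 + j0.00379) S
|Y| = 0.0112 S → |Z| = 1/|Y| = 89.4 Ω, ∠Z = −∠Y = -19.8°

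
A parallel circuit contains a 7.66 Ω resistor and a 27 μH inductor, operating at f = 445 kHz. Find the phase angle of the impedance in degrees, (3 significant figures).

ω = 2πf = 2.796e+06 rad/s
X_L = ωL = 75.5 Ω
Parallel: admittances add. Y = 1/R + 1/(jωL)
Y = (0.131 − j0.0132) S
|Y| = 0.131 S → |Z| = 1/|Y| = 7.62 Ω, ∠Z = −∠Y = 5.79°

5.79°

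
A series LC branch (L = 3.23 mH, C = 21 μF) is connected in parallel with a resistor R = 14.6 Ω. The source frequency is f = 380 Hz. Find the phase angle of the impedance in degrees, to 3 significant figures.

-50.0°

ω = 2πf = 2388 rad/s
X_L = ωL = 7.71 Ω
X_C = 1/(ωC) = 19.9 Ω
Branch 1: Z₁ = R = 14.6 Ω
Branch 2 (series LC): Z₂ = j(X_L − X_C) = −j12.2 Ω
Parallel: Z = Z₁Z₂/(Z₁+Z₂), |Z| = 9.38 Ω, ∠Z = -50.0°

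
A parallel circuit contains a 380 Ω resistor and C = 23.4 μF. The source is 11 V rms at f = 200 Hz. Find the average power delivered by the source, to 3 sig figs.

318 mW

ω = 2πf = 1257 rad/s
X_C = 1/(ωC) = 34.0 Ω
Parallel: admittances add. Y = 1/R + jωC
Y = (0.00263 + j0.0294) S
|Y| = 0.0295 S → |Z| = 1/|Y| = 33.9 Ω, ∠Z = −∠Y = -84.9°
I = V/|Z| = 325 mA
P = VI cos φ = 11 × 0.325 × cos(-84.9°) = 318 mW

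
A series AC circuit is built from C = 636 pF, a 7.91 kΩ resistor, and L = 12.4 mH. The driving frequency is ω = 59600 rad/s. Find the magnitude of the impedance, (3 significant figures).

X_L = ωL = 739 Ω
X_C = 1/(ωC) = 26400 Ω
Net reactance X = X_L − X_C = -25600 Ω
Z = 7910 − j25600 Ω
|Z| = √(7910² + 25600²) = 26800 Ω

26800 Ω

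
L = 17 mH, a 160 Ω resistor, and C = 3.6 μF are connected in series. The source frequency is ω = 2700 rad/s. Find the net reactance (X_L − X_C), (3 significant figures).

-57.0 Ω

X_L = ωL = 45.9 Ω
X_C = 1/(ωC) = 103 Ω
X = 45.9 − 103 = -57.0 Ω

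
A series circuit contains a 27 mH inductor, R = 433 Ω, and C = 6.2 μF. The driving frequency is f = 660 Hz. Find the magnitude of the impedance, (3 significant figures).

439 Ω

ω = 2πf = 4147 rad/s
X_L = ωL = 112 Ω
X_C = 1/(ωC) = 38.9 Ω
Net reactance X = X_L − X_C = 73.1 Ω
Z = 433 + j73.1 Ω
|Z| = √(433² + 73.1²) = 439 Ω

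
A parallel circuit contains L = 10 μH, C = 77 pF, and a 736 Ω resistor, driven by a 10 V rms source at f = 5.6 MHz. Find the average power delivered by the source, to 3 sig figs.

ω = 2πf = 3.519e+07 rad/s
X_L = ωL = 352 Ω
X_C = 1/(ωC) = 369 Ω
Parallel: admittances add. Y = 1/R + 1/(jωL) + jωC
Y = (0.00136 − j0.000133) S
|Y| = 0.00137 S → |Z| = 1/|Y| = 733 Ω, ∠Z = −∠Y = 5.58°
I = V/|Z| = 13.7 mA
P = VI cos φ = 10 × 0.0137 × cos(5.58°) = 136 mW

136 mW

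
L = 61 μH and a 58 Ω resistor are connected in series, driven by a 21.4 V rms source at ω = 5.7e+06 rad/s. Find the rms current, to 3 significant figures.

X_L = ωL = 348 Ω
Z = 58.0 + j348 Ω
|Z| = √(58.0² + 348²) = 353 Ω
I = V/|Z| = 21.4/353 = 60.7 mA

60.7 mA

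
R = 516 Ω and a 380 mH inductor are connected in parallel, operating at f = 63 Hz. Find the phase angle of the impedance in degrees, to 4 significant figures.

73.75°

ω = 2πf = 395.8 rad/s
X_L = ωL = 150.4 Ω
Parallel: admittances add. Y = 1/R + 1/(jωL)
Y = (0.001938 − j0.006648) S
|Y| = 0.006925 S → |Z| = 1/|Y| = 144.4 Ω, ∠Z = −∠Y = 73.75°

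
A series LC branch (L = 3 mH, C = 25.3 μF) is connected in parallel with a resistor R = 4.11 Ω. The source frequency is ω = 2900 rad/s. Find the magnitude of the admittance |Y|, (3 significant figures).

317 mS

X_L = ωL = 8.70 Ω
X_C = 1/(ωC) = 13.6 Ω
Branch 1: Z₁ = R = 4.11 Ω
Branch 2 (series LC): Z₂ = j(X_L − X_C) = −j4.93 Ω
Parallel: Z = Z₁Z₂/(Z₁+Z₂), |Z| = 3.16 Ω, ∠Z = -39.8°
|Y| = 1/|Z| = 317 mS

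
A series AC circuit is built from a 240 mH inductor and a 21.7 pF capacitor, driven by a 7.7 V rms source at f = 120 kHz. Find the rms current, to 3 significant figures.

64.3 μA

ω = 2πf = 754000 rad/s
X_L = ωL = 181000 Ω
X_C = 1/(ωC) = 61100 Ω
Net reactance X = X_L − X_C = 120000 Ω
Z = j120000 Ω
|Z| = √(0² + 120000²) = 120000 Ω
I = V/|Z| = 7.7/120000 = 64.3 μA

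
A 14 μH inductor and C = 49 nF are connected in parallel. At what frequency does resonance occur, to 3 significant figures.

192 kHz

ω₀ = 1/√(LC) = 1/√(1.4e-05 × 4.9e-08) = 1.207e+06 rad/s
f₀ = ω₀/(2π) = 192 kHz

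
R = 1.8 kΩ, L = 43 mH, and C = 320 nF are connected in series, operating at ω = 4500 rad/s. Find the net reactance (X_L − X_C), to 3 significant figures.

-501 Ω

X_L = ωL = 193 Ω
X_C = 1/(ωC) = 694 Ω
X = 193 − 694 = -501 Ω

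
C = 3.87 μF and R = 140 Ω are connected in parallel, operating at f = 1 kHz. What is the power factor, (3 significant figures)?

0.282

ω = 2πf = 6283 rad/s
X_C = 1/(ωC) = 41.1 Ω
Parallel: admittances add. Y = 1/R + jωC
Y = (0.00714 + j0.0243) S
|Y| = 0.0253 S → |Z| = 1/|Y| = 39.5 Ω, ∠Z = −∠Y = -73.6°
cos φ = cos(-73.6°) = 0.282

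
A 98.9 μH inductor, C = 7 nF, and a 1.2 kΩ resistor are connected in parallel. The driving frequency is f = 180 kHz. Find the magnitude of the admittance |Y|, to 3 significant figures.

1.32 mS

ω = 2πf = 1.131e+06 rad/s
X_L = ωL = 112 Ω
X_C = 1/(ωC) = 126 Ω
Parallel: admittances add. Y = 1/R + 1/(jωL) + jωC
Y = (0.000833 − j0.00102) S
|Y| = 0.00132 S → |Z| = 1/|Y| = 758 Ω, ∠Z = −∠Y = 50.8°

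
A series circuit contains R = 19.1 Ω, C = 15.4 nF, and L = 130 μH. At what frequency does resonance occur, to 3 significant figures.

112 kHz

ω₀ = 1/√(LC) = 1/√(0.00013 × 1.54e-08) = 706800 rad/s
f₀ = ω₀/(2π) = 112 kHz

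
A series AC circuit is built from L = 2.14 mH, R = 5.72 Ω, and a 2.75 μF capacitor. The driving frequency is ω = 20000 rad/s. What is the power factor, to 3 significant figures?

0.226

X_L = ωL = 42.8 Ω
X_C = 1/(ωC) = 18.2 Ω
Net reactance X = X_L − X_C = 24.6 Ω
Z = 5.72 + j24.6 Ω
|Z| = √(5.72² + 24.6²) = 25.3 Ω
∠Z = arctan(24.6/5.72) = 76.9°
cos φ = cos(76.9°) = 0.226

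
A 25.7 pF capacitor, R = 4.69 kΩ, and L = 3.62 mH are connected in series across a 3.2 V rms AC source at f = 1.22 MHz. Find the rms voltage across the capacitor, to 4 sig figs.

ω = 2πf = 7.665e+06 rad/s
X_L = ωL = 27750 Ω
X_C = 1/(ωC) = 5076 Ω
Net reactance X = X_L − X_C = 22670 Ω
Z = 4690 + j22670 Ω
|Z| = √(4690² + 22670²) = 23150 Ω
I = V/|Z| = 138.2 μA
V_C = I·|Z_C| = 0.0001382 × 5076 = 0.7016 V

0.7016 V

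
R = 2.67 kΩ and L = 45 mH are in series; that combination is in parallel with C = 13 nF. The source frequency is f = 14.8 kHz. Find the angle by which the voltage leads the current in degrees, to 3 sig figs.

-84.0°

ω = 2πf = 92990 rad/s
X_L = ωL = 4180 Ω
X_C = 1/(ωC) = 827 Ω
Branch 1 (R+jX_L): Z₁ = 2670 + j4180 Ω, |Z₁| = 4960 Ω
Branch 2 (−jX_C): Z₂ = −j827 Ω
Parallel: Z = Z₁Z₂/(Z₁+Z₂), |Z| = 957 Ω, ∠Z = -84.0°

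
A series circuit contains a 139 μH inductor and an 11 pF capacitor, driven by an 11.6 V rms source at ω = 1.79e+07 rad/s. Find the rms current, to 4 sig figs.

4.478 mA

X_L = ωL = 2488 Ω
X_C = 1/(ωC) = 5079 Ω
Net reactance X = X_L − X_C = -2591 Ω
Z = − j2591 Ω
|Z| = √(0² + 2591²) = 2591 Ω
I = V/|Z| = 11.6/2591 = 4.478 mA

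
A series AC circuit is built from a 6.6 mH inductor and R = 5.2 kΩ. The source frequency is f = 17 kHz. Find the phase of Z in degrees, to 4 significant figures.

7.721°

ω = 2πf = 106800 rad/s
X_L = ωL = 705.0 Ω
Z = 5200 + j705.0 Ω
|Z| = √(5200² + 705.0²) = 5248 Ω
∠Z = arctan(705.0/5200) = 7.721°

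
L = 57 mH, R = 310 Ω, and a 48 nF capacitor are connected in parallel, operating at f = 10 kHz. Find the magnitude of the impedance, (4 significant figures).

ω = 2πf = 62830 rad/s
X_L = ωL = 3581 Ω
X_C = 1/(ωC) = 331.6 Ω
Parallel: admittances add. Y = 1/R + 1/(jωL) + jωC
Y = (0.003226 + j0.002737) S
|Y| = 0.004230 S → |Z| = 1/|Y| = 236.4 Ω, ∠Z = −∠Y = -40.31°

236.4 Ω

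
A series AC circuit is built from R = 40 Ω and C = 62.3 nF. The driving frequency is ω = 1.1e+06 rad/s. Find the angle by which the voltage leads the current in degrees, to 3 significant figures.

-20.0°

X_C = 1/(ωC) = 14.6 Ω
Z = 40.0 − j14.6 Ω
|Z| = √(40.0² + 14.6²) = 42.6 Ω
∠Z = arctan(-14.6/40.0) = -20.0°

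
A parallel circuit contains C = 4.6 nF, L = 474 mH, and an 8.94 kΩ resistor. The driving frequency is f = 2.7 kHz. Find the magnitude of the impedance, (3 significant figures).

ω = 2πf = 16960 rad/s
X_L = ωL = 8040 Ω
X_C = 1/(ωC) = 12800 Ω
Parallel: admittances add. Y = 1/R + 1/(jωL) + jωC
Y = (0.000112 − j4.63e-05) S
|Y| = 0.000121 S → |Z| = 1/|Y| = 8260 Ω, ∠Z = −∠Y = 22.5°

8260 Ω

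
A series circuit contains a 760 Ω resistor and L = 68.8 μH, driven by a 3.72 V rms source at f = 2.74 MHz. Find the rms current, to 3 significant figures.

ω = 2πf = 1.722e+07 rad/s
X_L = ωL = 1180 Ω
Z = 760 + j1180 Ω
|Z| = √(760² + 1180²) = 1410 Ω
I = V/|Z| = 3.72/1410 = 2.64 mA

2.64 mA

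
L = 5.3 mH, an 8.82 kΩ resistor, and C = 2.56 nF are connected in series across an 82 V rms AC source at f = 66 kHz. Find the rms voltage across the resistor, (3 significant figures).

ω = 2πf = 414700 rad/s
X_L = ωL = 2200 Ω
X_C = 1/(ωC) = 942 Ω
Net reactance X = X_L − X_C = 1260 Ω
Z = 8820 + j1260 Ω
|Z| = √(8820² + 1260²) = 8910 Ω
I = V/|Z| = 9.20 mA
V_R = I·|Z_R| = 0.00920 × 8820 = 81.2 V

81.2 V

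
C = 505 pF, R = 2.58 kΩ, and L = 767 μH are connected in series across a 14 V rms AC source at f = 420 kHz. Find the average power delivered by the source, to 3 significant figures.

ω = 2πf = 2.639e+06 rad/s
X_L = ωL = 2020 Ω
X_C = 1/(ωC) = 750 Ω
Net reactance X = X_L − X_C = 1270 Ω
Z = 2580 + j1270 Ω
|Z| = √(2580² + 1270²) = 2880 Ω
∠Z = arctan(1270/2580) = 26.3°
I = V/|Z| = 4.87 mA
P = VI cos φ = 14 × 0.00487 × cos(26.3°) = 61.1 mW

61.1 mW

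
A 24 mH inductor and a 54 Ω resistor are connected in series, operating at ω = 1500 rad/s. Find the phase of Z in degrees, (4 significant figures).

33.69°

X_L = ωL = 36.00 Ω
Z = 54.00 + j36.00 Ω
|Z| = √(54.00² + 36.00²) = 64.90 Ω
∠Z = arctan(36.00/54.00) = 33.69°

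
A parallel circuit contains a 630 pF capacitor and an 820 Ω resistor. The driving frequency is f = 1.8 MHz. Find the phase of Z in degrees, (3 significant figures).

-80.3°

ω = 2πf = 1.131e+07 rad/s
X_C = 1/(ωC) = 140 Ω
Parallel: admittances add. Y = 1/R + jωC
Y = (0.00122 + j0.00713) S
|Y| = 0.00723 S → |Z| = 1/|Y| = 138 Ω, ∠Z = −∠Y = -80.3°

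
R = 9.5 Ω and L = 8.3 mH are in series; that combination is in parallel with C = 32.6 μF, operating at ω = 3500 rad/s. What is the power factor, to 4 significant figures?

0.1216

X_L = ωL = 29.05 Ω
X_C = 1/(ωC) = 8.764 Ω
Branch 1 (R+jX_L): Z₁ = 9.500 + j29.05 Ω, |Z₁| = 30.56 Ω
Branch 2 (−jX_C): Z₂ = −j8.764 Ω
Parallel: Z = Z₁Z₂/(Z₁+Z₂), |Z| = 11.96 Ω, ∠Z = -83.01°
cos φ = cos(-83.01°) = 0.1216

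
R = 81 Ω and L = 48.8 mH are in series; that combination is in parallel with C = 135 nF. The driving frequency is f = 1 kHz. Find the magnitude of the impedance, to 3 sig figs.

427 Ω

ω = 2πf = 6283 rad/s
X_L = ωL = 307 Ω
X_C = 1/(ωC) = 1180 Ω
Branch 1 (R+jX_L): Z₁ = 81.0 + j307 Ω, |Z₁| = 317 Ω
Branch 2 (−jX_C): Z₂ = −j1180 Ω
Parallel: Z = Z₁Z₂/(Z₁+Z₂), |Z| = 427 Ω, ∠Z = 69.9°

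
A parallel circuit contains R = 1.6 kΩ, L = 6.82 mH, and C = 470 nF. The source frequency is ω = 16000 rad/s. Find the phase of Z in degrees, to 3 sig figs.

X_L = ωL = 109 Ω
X_C = 1/(ωC) = 133 Ω
Parallel: admittances add. Y = 1/R + 1/(jωL) + jωC
Y = (0.000625 − j0.00164) S
|Y| = 0.00176 S → |Z| = 1/|Y| = 569 Ω, ∠Z = −∠Y = 69.2°

69.2°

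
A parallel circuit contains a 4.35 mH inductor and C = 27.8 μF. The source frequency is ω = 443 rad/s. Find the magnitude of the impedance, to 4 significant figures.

X_L = ωL = 1.927 Ω
X_C = 1/(ωC) = 81.20 Ω
Parallel: admittances add. Y = 1/(jωL) + jωC
Y = (0 − j0.5066) S
|Y| = 0.5066 S → |Z| = 1/|Y| = 1.974 Ω, ∠Z = −∠Y = 90.00°

1.974 Ω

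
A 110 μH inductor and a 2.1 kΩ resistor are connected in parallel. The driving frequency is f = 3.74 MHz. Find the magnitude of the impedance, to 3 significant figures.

ω = 2πf = 2.35e+07 rad/s
X_L = ωL = 2580 Ω
Parallel: admittances add. Y = 1/R + 1/(jωL)
Y = (0.000476 − j0.000387) S
|Y| = 0.000614 S → |Z| = 1/|Y| = 1630 Ω, ∠Z = −∠Y = 39.1°

1630 Ω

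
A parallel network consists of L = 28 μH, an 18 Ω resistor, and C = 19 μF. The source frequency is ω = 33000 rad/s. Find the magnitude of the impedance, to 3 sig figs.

X_L = ωL = 0.924 Ω
X_C = 1/(ωC) = 1.59 Ω
Parallel: admittances add. Y = 1/R + 1/(jωL) + jωC
Y = (0.0556 − j0.455) S
|Y| = 0.459 S → |Z| = 1/|Y| = 2.18 Ω, ∠Z = −∠Y = 83.0°

2.18 Ω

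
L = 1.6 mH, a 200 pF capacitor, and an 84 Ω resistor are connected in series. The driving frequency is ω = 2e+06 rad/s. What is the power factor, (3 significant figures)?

X_L = ωL = 3200 Ω
X_C = 1/(ωC) = 2500 Ω
Net reactance X = X_L − X_C = 700 Ω
Z = 84.0 + j700 Ω
|Z| = √(84.0² + 700²) = 705 Ω
∠Z = arctan(700/84.0) = 83.2°
cos φ = cos(83.2°) = 0.119

0.119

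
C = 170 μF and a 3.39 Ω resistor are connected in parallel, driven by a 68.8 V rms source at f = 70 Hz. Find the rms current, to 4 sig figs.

ω = 2πf = 439.8 rad/s
X_C = 1/(ωC) = 13.37 Ω
Parallel: admittances add. Y = 1/R + jωC
Y = (0.2950 + j0.07477) S
|Y| = 0.3043 S → |Z| = 1/|Y| = 3.286 Ω, ∠Z = −∠Y = -14.22°
I = V/|Z| = 68.8/3.286 = 20.94 A

20.94 A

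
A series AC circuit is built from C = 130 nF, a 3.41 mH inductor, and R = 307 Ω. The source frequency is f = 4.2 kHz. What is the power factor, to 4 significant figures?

0.8360

ω = 2πf = 26390 rad/s
X_L = ωL = 89.99 Ω
X_C = 1/(ωC) = 291.5 Ω
Net reactance X = X_L − X_C = -201.5 Ω
Z = 307.0 − j201.5 Ω
|Z| = √(307.0² + 201.5²) = 367.2 Ω
∠Z = arctan(-201.5/307.0) = -33.28°
cos φ = cos(-33.28°) = 0.8360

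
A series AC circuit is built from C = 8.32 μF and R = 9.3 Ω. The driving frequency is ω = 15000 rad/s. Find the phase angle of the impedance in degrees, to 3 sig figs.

X_C = 1/(ωC) = 8.01 Ω
Z = 9.30 − j8.01 Ω
|Z| = √(9.30² + 8.01²) = 12.3 Ω
∠Z = arctan(-8.01/9.30) = -40.7°

-40.7°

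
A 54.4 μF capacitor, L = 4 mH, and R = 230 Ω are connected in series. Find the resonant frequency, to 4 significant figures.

341.2 Hz

ω₀ = 1/√(LC) = 1/√(0.004 × 5.44e-05) = 2144 rad/s
f₀ = ω₀/(2π) = 341.2 Hz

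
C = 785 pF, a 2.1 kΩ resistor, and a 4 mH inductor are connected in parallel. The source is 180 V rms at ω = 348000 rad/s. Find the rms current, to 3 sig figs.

X_L = ωL = 1390 Ω
X_C = 1/(ωC) = 3660 Ω
Parallel: admittances add. Y = 1/R + 1/(jωL) + jωC
Y = (0.000476 − j0.000445) S
|Y| = 0.000652 S → |Z| = 1/|Y| = 1530 Ω, ∠Z = −∠Y = 43.1°
I = V/|Z| = 180/1530 = 117 mA

117 mA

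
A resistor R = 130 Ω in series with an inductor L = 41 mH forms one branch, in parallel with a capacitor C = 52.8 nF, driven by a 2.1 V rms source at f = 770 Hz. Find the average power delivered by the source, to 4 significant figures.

ω = 2πf = 4838 rad/s
X_L = ωL = 198.4 Ω
X_C = 1/(ωC) = 3915 Ω
Branch 1 (R+jX_L): Z₁ = 130.0 + j198.4 Ω, |Z₁| = 237.2 Ω
Branch 2 (−jX_C): Z₂ = −j3915 Ω
Parallel: Z = Z₁Z₂/(Z₁+Z₂), |Z| = 249.7 Ω, ∠Z = 54.76°
I = V/|Z| = 8.411 mA
P = VI cos φ = 2.1 × 0.008411 × cos(54.76°) = 10.19 mW

10.19 mW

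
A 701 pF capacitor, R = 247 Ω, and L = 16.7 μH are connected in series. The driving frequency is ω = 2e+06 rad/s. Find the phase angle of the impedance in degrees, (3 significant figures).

X_L = ωL = 33.4 Ω
X_C = 1/(ωC) = 713 Ω
Net reactance X = X_L − X_C = -680 Ω
Z = 247 − j680 Ω
|Z| = √(247² + 680²) = 723 Ω
∠Z = arctan(-680/247) = -70.0°

-70.0°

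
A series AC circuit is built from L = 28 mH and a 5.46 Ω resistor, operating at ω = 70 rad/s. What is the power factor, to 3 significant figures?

X_L = ωL = 1.96 Ω
Z = 5.46 + j1.96 Ω
|Z| = √(5.46² + 1.96²) = 5.80 Ω
∠Z = arctan(1.96/5.46) = 19.7°
cos φ = cos(19.7°) = 0.941

0.941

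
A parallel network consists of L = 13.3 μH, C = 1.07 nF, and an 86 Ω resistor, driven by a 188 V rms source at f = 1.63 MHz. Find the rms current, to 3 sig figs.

ω = 2πf = 1.024e+07 rad/s
X_L = ωL = 136 Ω
X_C = 1/(ωC) = 91.3 Ω
Parallel: admittances add. Y = 1/R + 1/(jωL) + jωC
Y = (0.0116 + j0.00362) S
|Y| = 0.0122 S → |Z| = 1/|Y| = 82.1 Ω, ∠Z = −∠Y = -17.3°
I = V/|Z| = 188/82.1 = 2.29 A

2.29 A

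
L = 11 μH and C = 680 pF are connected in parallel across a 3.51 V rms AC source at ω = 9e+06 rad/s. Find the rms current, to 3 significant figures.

X_L = ωL = 99.0 Ω
X_C = 1/(ωC) = 163 Ω
Parallel: admittances add. Y = 1/(jωL) + jωC
Y = (0 − j0.00398) S
|Y| = 0.00398 S → |Z| = 1/|Y| = 251 Ω, ∠Z = −∠Y = 90.0°
I = V/|Z| = 3.51/251 = 14.0 mA

14.0 mA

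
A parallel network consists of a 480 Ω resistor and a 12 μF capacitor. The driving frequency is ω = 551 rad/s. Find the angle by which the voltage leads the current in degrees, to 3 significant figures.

-72.5°

X_C = 1/(ωC) = 151 Ω
Parallel: admittances add. Y = 1/R + jωC
Y = (0.00208 + j0.00661) S
|Y| = 0.00693 S → |Z| = 1/|Y| = 144 Ω, ∠Z = −∠Y = -72.5°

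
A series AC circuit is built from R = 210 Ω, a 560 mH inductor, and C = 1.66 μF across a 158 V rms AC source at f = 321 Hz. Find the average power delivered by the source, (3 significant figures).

ω = 2πf = 2017 rad/s
X_L = ωL = 1130 Ω
X_C = 1/(ωC) = 299 Ω
Net reactance X = X_L − X_C = 831 Ω
Z = 210 + j831 Ω
|Z| = √(210² + 831²) = 857 Ω
∠Z = arctan(831/210) = 75.8°
I = V/|Z| = 184 mA
P = VI cos φ = 158 × 0.184 × cos(75.8°) = 7.14 W

7.14 W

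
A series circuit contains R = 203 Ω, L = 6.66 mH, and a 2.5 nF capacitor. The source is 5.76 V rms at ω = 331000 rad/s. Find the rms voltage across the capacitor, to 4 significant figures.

X_L = ωL = 2204 Ω
X_C = 1/(ωC) = 1208 Ω
Net reactance X = X_L − X_C = 996.0 Ω
Z = 203.0 + j996.0 Ω
|Z| = √(203.0² + 996.0²) = 1016 Ω
I = V/|Z| = 5.667 mA
V_C = I·|Z_C| = 0.005667 × 1208 = 6.848 V

6.848 V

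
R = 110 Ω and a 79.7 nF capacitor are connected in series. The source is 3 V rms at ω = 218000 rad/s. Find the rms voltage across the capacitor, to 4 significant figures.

1.391 V

X_C = 1/(ωC) = 57.56 Ω
Z = 110.0 − j57.56 Ω
|Z| = √(110.0² + 57.56²) = 124.1 Ω
I = V/|Z| = 24.16 mA
V_C = I·|Z_C| = 0.02416 × 57.56 = 1.391 V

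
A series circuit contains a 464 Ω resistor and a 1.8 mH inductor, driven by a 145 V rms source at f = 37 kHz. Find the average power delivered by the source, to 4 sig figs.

ω = 2πf = 232500 rad/s
X_L = ωL = 418.5 Ω
Z = 464.0 + j418.5 Ω
|Z| = √(464.0² + 418.5²) = 624.8 Ω
∠Z = arctan(418.5/464.0) = 42.05°
I = V/|Z| = 232.1 mA
P = VI cos φ = 145 × 0.2321 × cos(42.05°) = 24.99 W

24.99 W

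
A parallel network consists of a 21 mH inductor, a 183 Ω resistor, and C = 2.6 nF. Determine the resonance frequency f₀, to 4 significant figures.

21.54 kHz

ω₀ = 1/√(LC) = 1/√(0.021 × 2.6e-09) = 135300 rad/s
f₀ = ω₀/(2π) = 21.54 kHz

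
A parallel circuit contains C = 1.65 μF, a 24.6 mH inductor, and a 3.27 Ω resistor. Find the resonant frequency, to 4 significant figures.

ω₀ = 1/√(LC) = 1/√(0.0246 × 1.65e-06) = 4964 rad/s
f₀ = ω₀/(2π) = 790.0 Hz

790.0 Hz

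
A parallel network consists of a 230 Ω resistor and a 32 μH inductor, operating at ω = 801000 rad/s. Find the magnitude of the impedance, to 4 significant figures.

X_L = ωL = 25.63 Ω
Parallel: admittances add. Y = 1/R + 1/(jωL)
Y = (0.004348 − j0.03901) S
|Y| = 0.03926 S → |Z| = 1/|Y| = 25.47 Ω, ∠Z = −∠Y = 83.64°

25.47 Ω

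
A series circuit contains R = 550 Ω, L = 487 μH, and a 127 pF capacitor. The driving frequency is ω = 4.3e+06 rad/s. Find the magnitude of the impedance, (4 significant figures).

X_L = ωL = 2094 Ω
X_C = 1/(ωC) = 1831 Ω
Net reactance X = X_L − X_C = 262.9 Ω
Z = 550.0 + j262.9 Ω
|Z| = √(550.0² + 262.9²) = 609.6 Ω

609.6 Ω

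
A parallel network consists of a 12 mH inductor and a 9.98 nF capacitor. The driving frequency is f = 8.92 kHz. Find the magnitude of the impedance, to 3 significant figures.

ω = 2πf = 56050 rad/s
X_L = ωL = 673 Ω
X_C = 1/(ωC) = 1790 Ω
Parallel: admittances add. Y = 1/(jωL) + jωC
Y = (0 − j0.000928) S
|Y| = 0.000928 S → |Z| = 1/|Y| = 1080 Ω, ∠Z = −∠Y = 90.0°

1080 Ω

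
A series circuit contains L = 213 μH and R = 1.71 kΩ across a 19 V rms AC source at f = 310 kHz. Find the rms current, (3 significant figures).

10.8 mA

ω = 2πf = 1.948e+06 rad/s
X_L = ωL = 415 Ω
Z = 1710 + j415 Ω
|Z| = √(1710² + 415²) = 1760 Ω
I = V/|Z| = 19/1760 = 10.8 mA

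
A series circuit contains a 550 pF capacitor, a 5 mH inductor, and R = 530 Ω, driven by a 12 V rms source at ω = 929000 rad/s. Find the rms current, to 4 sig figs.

4.380 mA

X_L = ωL = 4645 Ω
X_C = 1/(ωC) = 1957 Ω
Net reactance X = X_L − X_C = 2688 Ω
Z = 530.0 + j2688 Ω
|Z| = √(530.0² + 2688²) = 2740 Ω
I = V/|Z| = 12/2740 = 4.380 mA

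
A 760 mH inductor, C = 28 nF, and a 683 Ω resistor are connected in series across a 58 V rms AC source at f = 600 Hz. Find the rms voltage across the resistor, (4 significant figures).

ω = 2πf = 3770 rad/s
X_L = ωL = 2865 Ω
X_C = 1/(ωC) = 9474 Ω
Net reactance X = X_L − X_C = -6608 Ω
Z = 683.0 − j6608 Ω
|Z| = √(683.0² + 6608²) = 6644 Ω
I = V/|Z| = 8.730 mA
V_R = I·|Z_R| = 0.008730 × 683.0 = 5.963 V

5.963 V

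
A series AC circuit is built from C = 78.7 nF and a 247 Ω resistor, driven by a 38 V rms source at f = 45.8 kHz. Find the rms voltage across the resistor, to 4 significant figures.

ω = 2πf = 287800 rad/s
X_C = 1/(ωC) = 44.16 Ω
Z = 247.0 − j44.16 Ω
|Z| = √(247.0² + 44.16²) = 250.9 Ω
I = V/|Z| = 151.4 mA
V_R = I·|Z_R| = 0.1514 × 247.0 = 37.41 V

37.41 V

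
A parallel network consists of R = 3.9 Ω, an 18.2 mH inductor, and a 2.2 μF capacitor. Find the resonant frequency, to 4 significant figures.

795.4 Hz

ω₀ = 1/√(LC) = 1/√(0.0182 × 2.2e-06) = 4998 rad/s
f₀ = ω₀/(2π) = 795.4 Hz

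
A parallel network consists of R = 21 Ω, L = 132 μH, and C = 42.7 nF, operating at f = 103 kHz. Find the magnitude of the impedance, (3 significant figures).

19.9 Ω

ω = 2πf = 647200 rad/s
X_L = ωL = 85.4 Ω
X_C = 1/(ωC) = 36.2 Ω
Parallel: admittances add. Y = 1/R + 1/(jωL) + jωC
Y = (0.0476 + j0.0159) S
|Y| = 0.0502 S → |Z| = 1/|Y| = 19.9 Ω, ∠Z = −∠Y = -18.5°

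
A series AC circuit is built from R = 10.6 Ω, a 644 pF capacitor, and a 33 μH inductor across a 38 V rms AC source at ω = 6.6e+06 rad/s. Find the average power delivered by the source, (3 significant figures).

X_L = ωL = 218 Ω
X_C = 1/(ωC) = 235 Ω
Net reactance X = X_L − X_C = -17.5 Ω
Z = 10.6 − j17.5 Ω
|Z| = √(10.6² + 17.5²) = 20.4 Ω
∠Z = arctan(-17.5/10.6) = -58.8°
I = V/|Z| = 1.86 A
P = VI cos φ = 38 × 1.86 × cos(-58.8°) = 36.7 W

36.7 W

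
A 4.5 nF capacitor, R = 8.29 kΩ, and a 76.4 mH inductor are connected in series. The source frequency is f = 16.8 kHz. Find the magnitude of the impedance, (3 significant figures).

10200 Ω

ω = 2πf = 105600 rad/s
X_L = ωL = 8060 Ω
X_C = 1/(ωC) = 2110 Ω
Net reactance X = X_L − X_C = 5960 Ω
Z = 8290 + j5960 Ω
|Z| = √(8290² + 5960²) = 10200 Ω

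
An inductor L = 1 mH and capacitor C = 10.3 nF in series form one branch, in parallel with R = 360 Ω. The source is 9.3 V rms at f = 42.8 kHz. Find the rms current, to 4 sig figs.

ω = 2πf = 268900 rad/s
X_L = ωL = 268.9 Ω
X_C = 1/(ωC) = 361.0 Ω
Branch 1: Z₁ = R = 360.0 Ω
Branch 2 (series LC): Z₂ = j(X_L − X_C) = −j92.11 Ω
Parallel: Z = Z₁Z₂/(Z₁+Z₂), |Z| = 89.23 Ω, ∠Z = -75.65°
I = V/|Z| = 9.3/89.23 = 104.2 mA

104.2 mA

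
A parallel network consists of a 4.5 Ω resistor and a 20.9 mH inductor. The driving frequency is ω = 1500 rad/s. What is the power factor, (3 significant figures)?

X_L = ωL = 31.3 Ω
Parallel: admittances add. Y = 1/R + 1/(jωL)
Y = (0.222 − j0.0319) S
|Y| = 0.224 S → |Z| = 1/|Y| = 4.45 Ω, ∠Z = −∠Y = 8.17°
cos φ = cos(8.17°) = 0.990

0.990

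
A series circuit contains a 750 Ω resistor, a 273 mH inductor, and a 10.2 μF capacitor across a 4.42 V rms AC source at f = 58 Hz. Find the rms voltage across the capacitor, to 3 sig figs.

ω = 2πf = 364.4 rad/s
X_L = ωL = 99.5 Ω
X_C = 1/(ωC) = 269 Ω
Net reactance X = X_L − X_C = -170 Ω
Z = 750 − j170 Ω
|Z| = √(750² + 170²) = 769 Ω
I = V/|Z| = 5.75 mA
V_C = I·|Z_C| = 0.00575 × 269 = 1.55 V

1.55 V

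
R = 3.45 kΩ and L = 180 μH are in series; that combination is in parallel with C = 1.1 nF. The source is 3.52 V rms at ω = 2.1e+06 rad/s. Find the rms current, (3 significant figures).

X_L = ωL = 378 Ω
X_C = 1/(ωC) = 433 Ω
Branch 1 (R+jX_L): Z₁ = 3450 + j378 Ω, |Z₁| = 3470 Ω
Branch 2 (−jX_C): Z₂ = −j433 Ω
Parallel: Z = Z₁Z₂/(Z₁+Z₂), |Z| = 435 Ω, ∠Z = -82.8°
I = V/|Z| = 3.52/435 = 8.08 mA

8.08 mA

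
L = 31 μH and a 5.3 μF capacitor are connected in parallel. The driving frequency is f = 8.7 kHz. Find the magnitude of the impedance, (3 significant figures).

ω = 2πf = 54660 rad/s
X_L = ωL = 1.69 Ω
X_C = 1/(ωC) = 3.45 Ω
Parallel: admittances add. Y = 1/(jωL) + jωC
Y = (0 − j0.300) S
|Y| = 0.300 S → |Z| = 1/|Y| = 3.33 Ω, ∠Z = −∠Y = 90.0°

3.33 Ω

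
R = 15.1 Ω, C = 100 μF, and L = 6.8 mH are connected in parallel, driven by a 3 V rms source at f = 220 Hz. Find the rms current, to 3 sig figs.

220 mA

ω = 2πf = 1382 rad/s
X_L = ωL = 9.40 Ω
X_C = 1/(ωC) = 7.23 Ω
Parallel: admittances add. Y = 1/R + 1/(jωL) + jωC
Y = (0.0662 + j0.0318) S
|Y| = 0.0735 S → |Z| = 1/|Y| = 13.6 Ω, ∠Z = −∠Y = -25.7°
I = V/|Z| = 3/13.6 = 220 mA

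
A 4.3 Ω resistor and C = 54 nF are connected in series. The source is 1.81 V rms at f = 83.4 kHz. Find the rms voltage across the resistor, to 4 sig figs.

0.2186 V

ω = 2πf = 524000 rad/s
X_C = 1/(ωC) = 35.34 Ω
Z = 4.300 − j35.34 Ω
|Z| = √(4.300² + 35.34²) = 35.60 Ω
I = V/|Z| = 50.84 mA
V_R = I·|Z_R| = 0.05084 × 4.300 = 0.2186 V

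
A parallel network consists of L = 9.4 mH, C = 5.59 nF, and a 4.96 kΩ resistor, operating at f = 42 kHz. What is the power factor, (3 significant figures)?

ω = 2πf = 263900 rad/s
X_L = ωL = 2480 Ω
X_C = 1/(ωC) = 678 Ω
Parallel: admittances add. Y = 1/R + 1/(jωL) + jωC
Y = (0.000202 + j0.00107) S
|Y| = 0.00109 S → |Z| = 1/|Y| = 917 Ω, ∠Z = −∠Y = -79.3°
cos φ = cos(-79.3°) = 0.185

0.185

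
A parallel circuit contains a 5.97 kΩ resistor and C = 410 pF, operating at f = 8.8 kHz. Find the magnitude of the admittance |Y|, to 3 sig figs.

ω = 2πf = 55290 rad/s
X_C = 1/(ωC) = 44100 Ω
Parallel: admittances add. Y = 1/R + jωC
Y = (0.000168 + j2.27e-05) S
|Y| = 0.000169 S → |Z| = 1/|Y| = 5920 Ω, ∠Z = −∠Y = -7.71°

169 μS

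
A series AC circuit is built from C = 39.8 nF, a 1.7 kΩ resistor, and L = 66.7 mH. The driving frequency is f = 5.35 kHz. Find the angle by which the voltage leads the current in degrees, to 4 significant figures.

41.32°

ω = 2πf = 33620 rad/s
X_L = ωL = 2242 Ω
X_C = 1/(ωC) = 747.5 Ω
Net reactance X = X_L − X_C = 1495 Ω
Z = 1700 + j1495 Ω
|Z| = √(1700² + 1495²) = 2264 Ω
∠Z = arctan(1495/1700) = 41.32°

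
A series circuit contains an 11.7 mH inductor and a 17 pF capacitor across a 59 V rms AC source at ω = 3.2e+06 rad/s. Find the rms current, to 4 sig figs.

X_L = ωL = 37440 Ω
X_C = 1/(ωC) = 18380 Ω
Net reactance X = X_L − X_C = 19060 Ω
Z = j19060 Ω
|Z| = √(0² + 19060²) = 19060 Ω
I = V/|Z| = 59/19060 = 3.096 mA

3.096 mA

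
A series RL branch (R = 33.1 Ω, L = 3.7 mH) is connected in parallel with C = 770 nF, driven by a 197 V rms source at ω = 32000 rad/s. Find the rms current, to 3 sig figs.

X_L = ωL = 118 Ω
X_C = 1/(ωC) = 40.6 Ω
Branch 1 (R+jX_L): Z₁ = 33.1 + j118 Ω, |Z₁| = 123 Ω
Branch 2 (−jX_C): Z₂ = −j40.6 Ω
Parallel: Z = Z₁Z₂/(Z₁+Z₂), |Z| = 59.0 Ω, ∠Z = -82.6°
I = V/|Z| = 197/59.0 = 3.34 A

3.34 A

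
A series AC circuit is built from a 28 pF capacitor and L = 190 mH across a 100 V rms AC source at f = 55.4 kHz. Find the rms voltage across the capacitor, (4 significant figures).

ω = 2πf = 348100 rad/s
X_L = ωL = 66140 Ω
X_C = 1/(ωC) = 102600 Ω
Net reactance X = X_L − X_C = -36460 Ω
Z = − j36460 Ω
|Z| = √(0² + 36460²) = 36460 Ω
I = V/|Z| = 2.742 mA
V_C = I·|Z_C| = 0.002742 × 102600 = 281.4 V

281.4 V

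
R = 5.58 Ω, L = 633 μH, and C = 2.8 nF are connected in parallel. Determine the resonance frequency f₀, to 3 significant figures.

120 kHz

ω₀ = 1/√(LC) = 1/√(0.000633 × 2.8e-09) = 751100 rad/s
f₀ = ω₀/(2π) = 120 kHz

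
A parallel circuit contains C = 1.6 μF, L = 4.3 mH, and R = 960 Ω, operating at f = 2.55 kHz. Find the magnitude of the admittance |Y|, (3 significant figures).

ω = 2πf = 16020 rad/s
X_L = ωL = 68.9 Ω
X_C = 1/(ωC) = 39.0 Ω
Parallel: admittances add. Y = 1/R + 1/(jωL) + jωC
Y = (0.00104 + j0.0111) S
|Y| = 0.0112 S → |Z| = 1/|Y| = 89.5 Ω, ∠Z = −∠Y = -84.6°

11.2 mS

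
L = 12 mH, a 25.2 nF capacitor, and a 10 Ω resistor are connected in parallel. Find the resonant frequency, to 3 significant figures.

9.15 kHz

ω₀ = 1/√(LC) = 1/√(0.012 × 2.52e-08) = 57510 rad/s
f₀ = ω₀/(2π) = 9.15 kHz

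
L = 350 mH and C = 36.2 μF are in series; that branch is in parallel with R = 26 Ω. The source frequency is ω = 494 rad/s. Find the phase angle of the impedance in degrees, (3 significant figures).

12.5°

X_L = ωL = 173 Ω
X_C = 1/(ωC) = 55.9 Ω
Branch 1: Z₁ = R = 26.0 Ω
Branch 2 (series LC): Z₂ = j(X_L − X_C) = j117 Ω
Parallel: Z = Z₁Z₂/(Z₁+Z₂), |Z| = 25.4 Ω, ∠Z = 12.5°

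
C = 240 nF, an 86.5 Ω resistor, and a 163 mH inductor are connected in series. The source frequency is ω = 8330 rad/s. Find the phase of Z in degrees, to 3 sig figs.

X_L = ωL = 1360 Ω
X_C = 1/(ωC) = 500 Ω
Net reactance X = X_L − X_C = 858 Ω
Z = 86.5 + j858 Ω
|Z| = √(86.5² + 858²) = 862 Ω
∠Z = arctan(858/86.5) = 84.2°

84.2°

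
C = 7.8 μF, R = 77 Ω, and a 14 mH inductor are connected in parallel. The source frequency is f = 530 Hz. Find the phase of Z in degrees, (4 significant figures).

ω = 2πf = 3330 rad/s
X_L = ωL = 46.62 Ω
X_C = 1/(ωC) = 38.50 Ω
Parallel: admittances add. Y = 1/R + 1/(jωL) + jωC
Y = (0.01299 + j0.004525) S
|Y| = 0.01375 S → |Z| = 1/|Y| = 72.71 Ω, ∠Z = −∠Y = -19.21°

-19.21°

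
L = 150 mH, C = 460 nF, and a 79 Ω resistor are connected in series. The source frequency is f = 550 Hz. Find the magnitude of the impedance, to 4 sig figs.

ω = 2πf = 3456 rad/s
X_L = ωL = 518.4 Ω
X_C = 1/(ωC) = 629.1 Ω
Net reactance X = X_L − X_C = -110.7 Ω
Z = 79.00 − j110.7 Ω
|Z| = √(79.00² + 110.7²) = 136.0 Ω

136.0 Ω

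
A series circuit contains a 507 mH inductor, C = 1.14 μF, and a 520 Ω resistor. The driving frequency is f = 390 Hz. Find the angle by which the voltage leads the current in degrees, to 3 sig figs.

59.5°

ω = 2πf = 2450 rad/s
X_L = ωL = 1240 Ω
X_C = 1/(ωC) = 358 Ω
Net reactance X = X_L − X_C = 884 Ω
Z = 520 + j884 Ω
|Z| = √(520² + 884²) = 1030 Ω
∠Z = arctan(884/520) = 59.5°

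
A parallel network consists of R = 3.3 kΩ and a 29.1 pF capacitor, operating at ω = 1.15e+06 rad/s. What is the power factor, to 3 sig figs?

0.994

X_C = 1/(ωC) = 29900 Ω
Parallel: admittances add. Y = 1/R + jωC
Y = (0.000303 + j3.35e-05) S
|Y| = 0.000305 S → |Z| = 1/|Y| = 3280 Ω, ∠Z = −∠Y = -6.30°
cos φ = cos(-6.30°) = 0.994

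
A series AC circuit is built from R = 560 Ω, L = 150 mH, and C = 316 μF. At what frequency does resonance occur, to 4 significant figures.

ω₀ = 1/√(LC) = 1/√(0.15 × 0.000316) = 145.2 rad/s
f₀ = ω₀/(2π) = 23.12 Hz

23.12 Hz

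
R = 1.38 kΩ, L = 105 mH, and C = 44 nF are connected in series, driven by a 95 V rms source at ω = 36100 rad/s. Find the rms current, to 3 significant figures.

27.5 mA

X_L = ωL = 3790 Ω
X_C = 1/(ωC) = 630 Ω
Net reactance X = X_L − X_C = 3160 Ω
Z = 1380 + j3160 Ω
|Z| = √(1380² + 3160²) = 3450 Ω
I = V/|Z| = 95/3450 = 27.5 mA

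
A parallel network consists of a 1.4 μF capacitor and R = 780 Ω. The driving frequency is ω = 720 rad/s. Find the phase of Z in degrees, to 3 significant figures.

X_C = 1/(ωC) = 992 Ω
Parallel: admittances add. Y = 1/R + jωC
Y = (0.00128 + j0.00101) S
|Y| = 0.00163 S → |Z| = 1/|Y| = 613 Ω, ∠Z = −∠Y = -38.2°

-38.2°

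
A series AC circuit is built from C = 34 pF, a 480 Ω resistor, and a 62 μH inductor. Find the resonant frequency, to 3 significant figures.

ω₀ = 1/√(LC) = 1/√(6.2e-05 × 3.4e-11) = 2.178e+07 rad/s
f₀ = ω₀/(2π) = 3.47 MHz

3.47 MHz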